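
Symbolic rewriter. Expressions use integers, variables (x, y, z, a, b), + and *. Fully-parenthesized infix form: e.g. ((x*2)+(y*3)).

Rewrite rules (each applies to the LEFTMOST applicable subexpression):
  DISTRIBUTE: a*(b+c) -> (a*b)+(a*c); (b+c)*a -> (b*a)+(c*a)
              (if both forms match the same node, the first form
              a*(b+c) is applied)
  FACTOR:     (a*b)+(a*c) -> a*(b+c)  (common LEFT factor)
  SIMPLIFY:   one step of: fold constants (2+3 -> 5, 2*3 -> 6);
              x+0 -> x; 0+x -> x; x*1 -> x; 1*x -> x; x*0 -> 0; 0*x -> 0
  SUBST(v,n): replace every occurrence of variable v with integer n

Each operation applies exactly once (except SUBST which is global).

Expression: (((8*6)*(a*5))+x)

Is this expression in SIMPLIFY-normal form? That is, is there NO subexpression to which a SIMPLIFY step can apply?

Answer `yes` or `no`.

Answer: no

Derivation:
Expression: (((8*6)*(a*5))+x)
Scanning for simplifiable subexpressions (pre-order)...
  at root: (((8*6)*(a*5))+x) (not simplifiable)
  at L: ((8*6)*(a*5)) (not simplifiable)
  at LL: (8*6) (SIMPLIFIABLE)
  at LR: (a*5) (not simplifiable)
Found simplifiable subexpr at path LL: (8*6)
One SIMPLIFY step would give: ((48*(a*5))+x)
-> NOT in normal form.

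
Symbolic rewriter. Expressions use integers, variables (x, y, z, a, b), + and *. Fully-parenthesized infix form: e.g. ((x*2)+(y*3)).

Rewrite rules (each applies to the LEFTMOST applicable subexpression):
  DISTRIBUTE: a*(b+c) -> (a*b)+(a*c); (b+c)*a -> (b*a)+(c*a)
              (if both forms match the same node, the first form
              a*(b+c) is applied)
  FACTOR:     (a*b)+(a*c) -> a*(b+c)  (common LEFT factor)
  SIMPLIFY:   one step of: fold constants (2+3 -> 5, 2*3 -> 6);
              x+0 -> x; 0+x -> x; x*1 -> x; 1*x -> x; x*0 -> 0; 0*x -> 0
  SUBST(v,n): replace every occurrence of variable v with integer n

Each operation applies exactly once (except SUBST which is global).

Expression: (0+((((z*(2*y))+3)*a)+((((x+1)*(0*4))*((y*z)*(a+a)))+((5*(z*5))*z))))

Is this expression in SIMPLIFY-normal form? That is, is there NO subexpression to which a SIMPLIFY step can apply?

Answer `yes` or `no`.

Expression: (0+((((z*(2*y))+3)*a)+((((x+1)*(0*4))*((y*z)*(a+a)))+((5*(z*5))*z))))
Scanning for simplifiable subexpressions (pre-order)...
  at root: (0+((((z*(2*y))+3)*a)+((((x+1)*(0*4))*((y*z)*(a+a)))+((5*(z*5))*z)))) (SIMPLIFIABLE)
  at R: ((((z*(2*y))+3)*a)+((((x+1)*(0*4))*((y*z)*(a+a)))+((5*(z*5))*z))) (not simplifiable)
  at RL: (((z*(2*y))+3)*a) (not simplifiable)
  at RLL: ((z*(2*y))+3) (not simplifiable)
  at RLLL: (z*(2*y)) (not simplifiable)
  at RLLLR: (2*y) (not simplifiable)
  at RR: ((((x+1)*(0*4))*((y*z)*(a+a)))+((5*(z*5))*z)) (not simplifiable)
  at RRL: (((x+1)*(0*4))*((y*z)*(a+a))) (not simplifiable)
  at RRLL: ((x+1)*(0*4)) (not simplifiable)
  at RRLLL: (x+1) (not simplifiable)
  at RRLLR: (0*4) (SIMPLIFIABLE)
  at RRLR: ((y*z)*(a+a)) (not simplifiable)
  at RRLRL: (y*z) (not simplifiable)
  at RRLRR: (a+a) (not simplifiable)
  at RRR: ((5*(z*5))*z) (not simplifiable)
  at RRRL: (5*(z*5)) (not simplifiable)
  at RRRLR: (z*5) (not simplifiable)
Found simplifiable subexpr at path root: (0+((((z*(2*y))+3)*a)+((((x+1)*(0*4))*((y*z)*(a+a)))+((5*(z*5))*z))))
One SIMPLIFY step would give: ((((z*(2*y))+3)*a)+((((x+1)*(0*4))*((y*z)*(a+a)))+((5*(z*5))*z)))
-> NOT in normal form.

Answer: no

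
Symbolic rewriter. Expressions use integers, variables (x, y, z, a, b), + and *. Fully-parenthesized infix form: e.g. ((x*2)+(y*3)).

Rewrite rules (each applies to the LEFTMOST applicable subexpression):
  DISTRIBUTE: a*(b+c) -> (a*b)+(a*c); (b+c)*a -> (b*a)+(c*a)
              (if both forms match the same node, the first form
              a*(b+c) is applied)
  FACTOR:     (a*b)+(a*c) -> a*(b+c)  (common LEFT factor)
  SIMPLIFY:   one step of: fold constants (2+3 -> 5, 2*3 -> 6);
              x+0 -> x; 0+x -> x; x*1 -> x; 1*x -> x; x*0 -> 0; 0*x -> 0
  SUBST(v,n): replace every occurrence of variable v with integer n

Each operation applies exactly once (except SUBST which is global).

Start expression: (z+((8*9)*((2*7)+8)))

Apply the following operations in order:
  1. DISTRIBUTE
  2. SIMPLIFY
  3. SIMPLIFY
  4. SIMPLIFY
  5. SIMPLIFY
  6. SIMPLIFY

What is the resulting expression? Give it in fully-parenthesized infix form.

Answer: (z+(1008+576))

Derivation:
Start: (z+((8*9)*((2*7)+8)))
Apply DISTRIBUTE at R (target: ((8*9)*((2*7)+8))): (z+((8*9)*((2*7)+8))) -> (z+(((8*9)*(2*7))+((8*9)*8)))
Apply SIMPLIFY at RLL (target: (8*9)): (z+(((8*9)*(2*7))+((8*9)*8))) -> (z+((72*(2*7))+((8*9)*8)))
Apply SIMPLIFY at RLR (target: (2*7)): (z+((72*(2*7))+((8*9)*8))) -> (z+((72*14)+((8*9)*8)))
Apply SIMPLIFY at RL (target: (72*14)): (z+((72*14)+((8*9)*8))) -> (z+(1008+((8*9)*8)))
Apply SIMPLIFY at RRL (target: (8*9)): (z+(1008+((8*9)*8))) -> (z+(1008+(72*8)))
Apply SIMPLIFY at RR (target: (72*8)): (z+(1008+(72*8))) -> (z+(1008+576))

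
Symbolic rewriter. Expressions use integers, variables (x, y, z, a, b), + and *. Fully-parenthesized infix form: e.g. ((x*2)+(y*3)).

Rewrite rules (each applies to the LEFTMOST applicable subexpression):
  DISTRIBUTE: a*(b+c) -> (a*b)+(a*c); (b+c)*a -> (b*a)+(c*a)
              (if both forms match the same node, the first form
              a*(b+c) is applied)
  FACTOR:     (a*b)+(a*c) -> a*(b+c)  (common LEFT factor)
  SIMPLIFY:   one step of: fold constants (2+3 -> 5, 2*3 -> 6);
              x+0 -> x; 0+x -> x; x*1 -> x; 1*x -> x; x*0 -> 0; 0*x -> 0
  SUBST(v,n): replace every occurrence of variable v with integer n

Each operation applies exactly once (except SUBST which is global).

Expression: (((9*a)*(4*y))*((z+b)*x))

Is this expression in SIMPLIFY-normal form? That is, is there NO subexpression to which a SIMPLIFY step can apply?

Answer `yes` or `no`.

Expression: (((9*a)*(4*y))*((z+b)*x))
Scanning for simplifiable subexpressions (pre-order)...
  at root: (((9*a)*(4*y))*((z+b)*x)) (not simplifiable)
  at L: ((9*a)*(4*y)) (not simplifiable)
  at LL: (9*a) (not simplifiable)
  at LR: (4*y) (not simplifiable)
  at R: ((z+b)*x) (not simplifiable)
  at RL: (z+b) (not simplifiable)
Result: no simplifiable subexpression found -> normal form.

Answer: yes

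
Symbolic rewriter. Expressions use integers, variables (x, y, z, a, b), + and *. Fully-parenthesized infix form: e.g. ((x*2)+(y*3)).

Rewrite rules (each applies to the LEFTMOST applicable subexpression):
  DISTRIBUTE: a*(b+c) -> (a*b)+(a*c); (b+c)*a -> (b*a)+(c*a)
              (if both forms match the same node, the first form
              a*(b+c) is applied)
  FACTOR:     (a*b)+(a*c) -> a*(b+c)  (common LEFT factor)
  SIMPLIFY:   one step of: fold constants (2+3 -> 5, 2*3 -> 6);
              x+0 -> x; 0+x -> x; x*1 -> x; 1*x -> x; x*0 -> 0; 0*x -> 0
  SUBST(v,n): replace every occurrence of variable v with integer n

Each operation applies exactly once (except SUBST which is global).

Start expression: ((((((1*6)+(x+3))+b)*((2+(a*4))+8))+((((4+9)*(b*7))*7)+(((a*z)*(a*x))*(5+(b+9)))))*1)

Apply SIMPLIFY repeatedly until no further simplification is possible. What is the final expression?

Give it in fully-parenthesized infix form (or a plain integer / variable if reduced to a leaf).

Start: ((((((1*6)+(x+3))+b)*((2+(a*4))+8))+((((4+9)*(b*7))*7)+(((a*z)*(a*x))*(5+(b+9)))))*1)
Step 1: at root: ((((((1*6)+(x+3))+b)*((2+(a*4))+8))+((((4+9)*(b*7))*7)+(((a*z)*(a*x))*(5+(b+9)))))*1) -> (((((1*6)+(x+3))+b)*((2+(a*4))+8))+((((4+9)*(b*7))*7)+(((a*z)*(a*x))*(5+(b+9))))); overall: ((((((1*6)+(x+3))+b)*((2+(a*4))+8))+((((4+9)*(b*7))*7)+(((a*z)*(a*x))*(5+(b+9)))))*1) -> (((((1*6)+(x+3))+b)*((2+(a*4))+8))+((((4+9)*(b*7))*7)+(((a*z)*(a*x))*(5+(b+9)))))
Step 2: at LLLL: (1*6) -> 6; overall: (((((1*6)+(x+3))+b)*((2+(a*4))+8))+((((4+9)*(b*7))*7)+(((a*z)*(a*x))*(5+(b+9))))) -> ((((6+(x+3))+b)*((2+(a*4))+8))+((((4+9)*(b*7))*7)+(((a*z)*(a*x))*(5+(b+9)))))
Step 3: at RLLL: (4+9) -> 13; overall: ((((6+(x+3))+b)*((2+(a*4))+8))+((((4+9)*(b*7))*7)+(((a*z)*(a*x))*(5+(b+9))))) -> ((((6+(x+3))+b)*((2+(a*4))+8))+(((13*(b*7))*7)+(((a*z)*(a*x))*(5+(b+9)))))
Fixed point: ((((6+(x+3))+b)*((2+(a*4))+8))+(((13*(b*7))*7)+(((a*z)*(a*x))*(5+(b+9)))))

Answer: ((((6+(x+3))+b)*((2+(a*4))+8))+(((13*(b*7))*7)+(((a*z)*(a*x))*(5+(b+9)))))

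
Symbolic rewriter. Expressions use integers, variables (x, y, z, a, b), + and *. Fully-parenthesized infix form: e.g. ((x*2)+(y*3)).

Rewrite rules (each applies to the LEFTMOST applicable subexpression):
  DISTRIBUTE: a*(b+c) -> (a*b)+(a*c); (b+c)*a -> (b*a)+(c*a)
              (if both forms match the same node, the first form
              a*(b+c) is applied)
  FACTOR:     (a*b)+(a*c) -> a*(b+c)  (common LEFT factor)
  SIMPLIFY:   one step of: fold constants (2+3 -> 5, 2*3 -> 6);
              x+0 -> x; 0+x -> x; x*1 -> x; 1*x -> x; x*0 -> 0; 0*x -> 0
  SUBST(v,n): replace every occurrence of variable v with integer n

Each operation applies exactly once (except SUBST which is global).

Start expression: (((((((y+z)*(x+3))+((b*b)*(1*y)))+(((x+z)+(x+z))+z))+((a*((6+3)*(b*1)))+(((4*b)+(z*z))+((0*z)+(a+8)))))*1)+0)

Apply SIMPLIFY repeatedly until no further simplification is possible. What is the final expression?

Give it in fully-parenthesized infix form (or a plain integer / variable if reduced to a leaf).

Start: (((((((y+z)*(x+3))+((b*b)*(1*y)))+(((x+z)+(x+z))+z))+((a*((6+3)*(b*1)))+(((4*b)+(z*z))+((0*z)+(a+8)))))*1)+0)
Step 1: at root: (((((((y+z)*(x+3))+((b*b)*(1*y)))+(((x+z)+(x+z))+z))+((a*((6+3)*(b*1)))+(((4*b)+(z*z))+((0*z)+(a+8)))))*1)+0) -> ((((((y+z)*(x+3))+((b*b)*(1*y)))+(((x+z)+(x+z))+z))+((a*((6+3)*(b*1)))+(((4*b)+(z*z))+((0*z)+(a+8)))))*1); overall: (((((((y+z)*(x+3))+((b*b)*(1*y)))+(((x+z)+(x+z))+z))+((a*((6+3)*(b*1)))+(((4*b)+(z*z))+((0*z)+(a+8)))))*1)+0) -> ((((((y+z)*(x+3))+((b*b)*(1*y)))+(((x+z)+(x+z))+z))+((a*((6+3)*(b*1)))+(((4*b)+(z*z))+((0*z)+(a+8)))))*1)
Step 2: at root: ((((((y+z)*(x+3))+((b*b)*(1*y)))+(((x+z)+(x+z))+z))+((a*((6+3)*(b*1)))+(((4*b)+(z*z))+((0*z)+(a+8)))))*1) -> (((((y+z)*(x+3))+((b*b)*(1*y)))+(((x+z)+(x+z))+z))+((a*((6+3)*(b*1)))+(((4*b)+(z*z))+((0*z)+(a+8))))); overall: ((((((y+z)*(x+3))+((b*b)*(1*y)))+(((x+z)+(x+z))+z))+((a*((6+3)*(b*1)))+(((4*b)+(z*z))+((0*z)+(a+8)))))*1) -> (((((y+z)*(x+3))+((b*b)*(1*y)))+(((x+z)+(x+z))+z))+((a*((6+3)*(b*1)))+(((4*b)+(z*z))+((0*z)+(a+8)))))
Step 3: at LLRR: (1*y) -> y; overall: (((((y+z)*(x+3))+((b*b)*(1*y)))+(((x+z)+(x+z))+z))+((a*((6+3)*(b*1)))+(((4*b)+(z*z))+((0*z)+(a+8))))) -> (((((y+z)*(x+3))+((b*b)*y))+(((x+z)+(x+z))+z))+((a*((6+3)*(b*1)))+(((4*b)+(z*z))+((0*z)+(a+8)))))
Step 4: at RLRL: (6+3) -> 9; overall: (((((y+z)*(x+3))+((b*b)*y))+(((x+z)+(x+z))+z))+((a*((6+3)*(b*1)))+(((4*b)+(z*z))+((0*z)+(a+8))))) -> (((((y+z)*(x+3))+((b*b)*y))+(((x+z)+(x+z))+z))+((a*(9*(b*1)))+(((4*b)+(z*z))+((0*z)+(a+8)))))
Step 5: at RLRR: (b*1) -> b; overall: (((((y+z)*(x+3))+((b*b)*y))+(((x+z)+(x+z))+z))+((a*(9*(b*1)))+(((4*b)+(z*z))+((0*z)+(a+8))))) -> (((((y+z)*(x+3))+((b*b)*y))+(((x+z)+(x+z))+z))+((a*(9*b))+(((4*b)+(z*z))+((0*z)+(a+8)))))
Step 6: at RRRL: (0*z) -> 0; overall: (((((y+z)*(x+3))+((b*b)*y))+(((x+z)+(x+z))+z))+((a*(9*b))+(((4*b)+(z*z))+((0*z)+(a+8))))) -> (((((y+z)*(x+3))+((b*b)*y))+(((x+z)+(x+z))+z))+((a*(9*b))+(((4*b)+(z*z))+(0+(a+8)))))
Step 7: at RRR: (0+(a+8)) -> (a+8); overall: (((((y+z)*(x+3))+((b*b)*y))+(((x+z)+(x+z))+z))+((a*(9*b))+(((4*b)+(z*z))+(0+(a+8))))) -> (((((y+z)*(x+3))+((b*b)*y))+(((x+z)+(x+z))+z))+((a*(9*b))+(((4*b)+(z*z))+(a+8))))
Fixed point: (((((y+z)*(x+3))+((b*b)*y))+(((x+z)+(x+z))+z))+((a*(9*b))+(((4*b)+(z*z))+(a+8))))

Answer: (((((y+z)*(x+3))+((b*b)*y))+(((x+z)+(x+z))+z))+((a*(9*b))+(((4*b)+(z*z))+(a+8))))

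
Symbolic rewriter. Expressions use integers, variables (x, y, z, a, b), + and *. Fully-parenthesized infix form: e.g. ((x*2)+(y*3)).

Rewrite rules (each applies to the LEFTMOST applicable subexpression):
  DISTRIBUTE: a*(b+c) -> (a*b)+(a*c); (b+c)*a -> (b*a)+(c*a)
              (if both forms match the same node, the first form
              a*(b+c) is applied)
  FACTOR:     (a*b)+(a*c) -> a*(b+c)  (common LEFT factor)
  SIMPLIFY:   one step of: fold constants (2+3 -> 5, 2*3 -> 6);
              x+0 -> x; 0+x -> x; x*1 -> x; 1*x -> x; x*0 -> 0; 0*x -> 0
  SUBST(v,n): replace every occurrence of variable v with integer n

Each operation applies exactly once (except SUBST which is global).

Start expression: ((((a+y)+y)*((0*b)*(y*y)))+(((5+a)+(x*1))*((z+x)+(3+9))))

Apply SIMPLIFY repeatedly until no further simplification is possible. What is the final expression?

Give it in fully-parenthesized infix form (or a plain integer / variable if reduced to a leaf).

Answer: (((5+a)+x)*((z+x)+12))

Derivation:
Start: ((((a+y)+y)*((0*b)*(y*y)))+(((5+a)+(x*1))*((z+x)+(3+9))))
Step 1: at LRL: (0*b) -> 0; overall: ((((a+y)+y)*((0*b)*(y*y)))+(((5+a)+(x*1))*((z+x)+(3+9)))) -> ((((a+y)+y)*(0*(y*y)))+(((5+a)+(x*1))*((z+x)+(3+9))))
Step 2: at LR: (0*(y*y)) -> 0; overall: ((((a+y)+y)*(0*(y*y)))+(((5+a)+(x*1))*((z+x)+(3+9)))) -> ((((a+y)+y)*0)+(((5+a)+(x*1))*((z+x)+(3+9))))
Step 3: at L: (((a+y)+y)*0) -> 0; overall: ((((a+y)+y)*0)+(((5+a)+(x*1))*((z+x)+(3+9)))) -> (0+(((5+a)+(x*1))*((z+x)+(3+9))))
Step 4: at root: (0+(((5+a)+(x*1))*((z+x)+(3+9)))) -> (((5+a)+(x*1))*((z+x)+(3+9))); overall: (0+(((5+a)+(x*1))*((z+x)+(3+9)))) -> (((5+a)+(x*1))*((z+x)+(3+9)))
Step 5: at LR: (x*1) -> x; overall: (((5+a)+(x*1))*((z+x)+(3+9))) -> (((5+a)+x)*((z+x)+(3+9)))
Step 6: at RR: (3+9) -> 12; overall: (((5+a)+x)*((z+x)+(3+9))) -> (((5+a)+x)*((z+x)+12))
Fixed point: (((5+a)+x)*((z+x)+12))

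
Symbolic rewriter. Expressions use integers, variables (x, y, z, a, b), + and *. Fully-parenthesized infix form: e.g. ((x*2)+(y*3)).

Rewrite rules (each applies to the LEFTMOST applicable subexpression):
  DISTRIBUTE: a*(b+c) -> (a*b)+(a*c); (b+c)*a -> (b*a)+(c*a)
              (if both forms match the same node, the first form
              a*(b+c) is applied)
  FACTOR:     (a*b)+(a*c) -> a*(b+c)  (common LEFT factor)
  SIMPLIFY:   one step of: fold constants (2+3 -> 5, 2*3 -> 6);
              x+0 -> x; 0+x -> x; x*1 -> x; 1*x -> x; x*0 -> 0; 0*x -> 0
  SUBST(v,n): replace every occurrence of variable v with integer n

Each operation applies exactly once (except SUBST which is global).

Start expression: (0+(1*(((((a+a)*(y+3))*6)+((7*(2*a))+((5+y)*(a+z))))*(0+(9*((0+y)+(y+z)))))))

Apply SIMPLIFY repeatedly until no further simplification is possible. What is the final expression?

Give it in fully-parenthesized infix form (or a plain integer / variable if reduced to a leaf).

Start: (0+(1*(((((a+a)*(y+3))*6)+((7*(2*a))+((5+y)*(a+z))))*(0+(9*((0+y)+(y+z)))))))
Step 1: at root: (0+(1*(((((a+a)*(y+3))*6)+((7*(2*a))+((5+y)*(a+z))))*(0+(9*((0+y)+(y+z))))))) -> (1*(((((a+a)*(y+3))*6)+((7*(2*a))+((5+y)*(a+z))))*(0+(9*((0+y)+(y+z)))))); overall: (0+(1*(((((a+a)*(y+3))*6)+((7*(2*a))+((5+y)*(a+z))))*(0+(9*((0+y)+(y+z))))))) -> (1*(((((a+a)*(y+3))*6)+((7*(2*a))+((5+y)*(a+z))))*(0+(9*((0+y)+(y+z))))))
Step 2: at root: (1*(((((a+a)*(y+3))*6)+((7*(2*a))+((5+y)*(a+z))))*(0+(9*((0+y)+(y+z)))))) -> (((((a+a)*(y+3))*6)+((7*(2*a))+((5+y)*(a+z))))*(0+(9*((0+y)+(y+z))))); overall: (1*(((((a+a)*(y+3))*6)+((7*(2*a))+((5+y)*(a+z))))*(0+(9*((0+y)+(y+z)))))) -> (((((a+a)*(y+3))*6)+((7*(2*a))+((5+y)*(a+z))))*(0+(9*((0+y)+(y+z)))))
Step 3: at R: (0+(9*((0+y)+(y+z)))) -> (9*((0+y)+(y+z))); overall: (((((a+a)*(y+3))*6)+((7*(2*a))+((5+y)*(a+z))))*(0+(9*((0+y)+(y+z))))) -> (((((a+a)*(y+3))*6)+((7*(2*a))+((5+y)*(a+z))))*(9*((0+y)+(y+z))))
Step 4: at RRL: (0+y) -> y; overall: (((((a+a)*(y+3))*6)+((7*(2*a))+((5+y)*(a+z))))*(9*((0+y)+(y+z)))) -> (((((a+a)*(y+3))*6)+((7*(2*a))+((5+y)*(a+z))))*(9*(y+(y+z))))
Fixed point: (((((a+a)*(y+3))*6)+((7*(2*a))+((5+y)*(a+z))))*(9*(y+(y+z))))

Answer: (((((a+a)*(y+3))*6)+((7*(2*a))+((5+y)*(a+z))))*(9*(y+(y+z))))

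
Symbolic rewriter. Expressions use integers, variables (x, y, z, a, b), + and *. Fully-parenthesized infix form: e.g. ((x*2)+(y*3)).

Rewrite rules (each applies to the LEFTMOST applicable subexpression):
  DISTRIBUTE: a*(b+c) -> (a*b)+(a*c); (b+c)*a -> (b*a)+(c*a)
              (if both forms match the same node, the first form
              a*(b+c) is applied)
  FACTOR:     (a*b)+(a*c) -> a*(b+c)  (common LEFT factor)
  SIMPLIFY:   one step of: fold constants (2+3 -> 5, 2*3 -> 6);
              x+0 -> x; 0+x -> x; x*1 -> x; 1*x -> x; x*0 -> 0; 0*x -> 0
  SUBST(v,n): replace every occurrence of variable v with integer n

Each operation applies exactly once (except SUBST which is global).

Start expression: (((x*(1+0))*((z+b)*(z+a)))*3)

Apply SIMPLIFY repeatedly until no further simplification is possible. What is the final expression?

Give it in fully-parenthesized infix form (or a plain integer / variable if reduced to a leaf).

Start: (((x*(1+0))*((z+b)*(z+a)))*3)
Step 1: at LLR: (1+0) -> 1; overall: (((x*(1+0))*((z+b)*(z+a)))*3) -> (((x*1)*((z+b)*(z+a)))*3)
Step 2: at LL: (x*1) -> x; overall: (((x*1)*((z+b)*(z+a)))*3) -> ((x*((z+b)*(z+a)))*3)
Fixed point: ((x*((z+b)*(z+a)))*3)

Answer: ((x*((z+b)*(z+a)))*3)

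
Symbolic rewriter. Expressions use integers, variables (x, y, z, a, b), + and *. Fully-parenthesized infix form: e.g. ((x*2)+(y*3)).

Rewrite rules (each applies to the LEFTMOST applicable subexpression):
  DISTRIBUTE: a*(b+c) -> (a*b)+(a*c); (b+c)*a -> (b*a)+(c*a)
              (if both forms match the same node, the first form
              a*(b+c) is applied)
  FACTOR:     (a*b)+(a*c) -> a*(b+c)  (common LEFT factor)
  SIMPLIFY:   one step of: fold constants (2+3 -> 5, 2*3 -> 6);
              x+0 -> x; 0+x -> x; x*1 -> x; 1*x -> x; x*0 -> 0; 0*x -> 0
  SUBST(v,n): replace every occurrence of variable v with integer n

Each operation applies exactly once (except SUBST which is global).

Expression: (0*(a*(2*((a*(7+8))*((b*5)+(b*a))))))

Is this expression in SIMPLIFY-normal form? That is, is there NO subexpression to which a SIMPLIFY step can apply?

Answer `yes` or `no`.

Answer: no

Derivation:
Expression: (0*(a*(2*((a*(7+8))*((b*5)+(b*a))))))
Scanning for simplifiable subexpressions (pre-order)...
  at root: (0*(a*(2*((a*(7+8))*((b*5)+(b*a)))))) (SIMPLIFIABLE)
  at R: (a*(2*((a*(7+8))*((b*5)+(b*a))))) (not simplifiable)
  at RR: (2*((a*(7+8))*((b*5)+(b*a)))) (not simplifiable)
  at RRR: ((a*(7+8))*((b*5)+(b*a))) (not simplifiable)
  at RRRL: (a*(7+8)) (not simplifiable)
  at RRRLR: (7+8) (SIMPLIFIABLE)
  at RRRR: ((b*5)+(b*a)) (not simplifiable)
  at RRRRL: (b*5) (not simplifiable)
  at RRRRR: (b*a) (not simplifiable)
Found simplifiable subexpr at path root: (0*(a*(2*((a*(7+8))*((b*5)+(b*a))))))
One SIMPLIFY step would give: 0
-> NOT in normal form.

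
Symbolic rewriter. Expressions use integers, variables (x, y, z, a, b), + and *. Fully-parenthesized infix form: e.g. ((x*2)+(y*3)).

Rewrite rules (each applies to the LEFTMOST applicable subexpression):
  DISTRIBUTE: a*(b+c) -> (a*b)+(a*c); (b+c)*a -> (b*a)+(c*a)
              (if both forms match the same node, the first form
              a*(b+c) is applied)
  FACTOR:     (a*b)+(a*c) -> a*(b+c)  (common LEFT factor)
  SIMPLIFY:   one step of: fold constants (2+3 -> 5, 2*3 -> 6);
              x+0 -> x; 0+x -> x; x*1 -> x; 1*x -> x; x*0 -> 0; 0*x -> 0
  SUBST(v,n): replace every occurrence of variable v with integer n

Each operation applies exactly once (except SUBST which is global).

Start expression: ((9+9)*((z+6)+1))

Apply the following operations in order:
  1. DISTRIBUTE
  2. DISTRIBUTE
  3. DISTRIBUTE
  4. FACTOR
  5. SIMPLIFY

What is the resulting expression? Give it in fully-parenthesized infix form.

Start: ((9+9)*((z+6)+1))
Apply DISTRIBUTE at root (target: ((9+9)*((z+6)+1))): ((9+9)*((z+6)+1)) -> (((9+9)*(z+6))+((9+9)*1))
Apply DISTRIBUTE at L (target: ((9+9)*(z+6))): (((9+9)*(z+6))+((9+9)*1)) -> ((((9+9)*z)+((9+9)*6))+((9+9)*1))
Apply DISTRIBUTE at LL (target: ((9+9)*z)): ((((9+9)*z)+((9+9)*6))+((9+9)*1)) -> ((((9*z)+(9*z))+((9+9)*6))+((9+9)*1))
Apply FACTOR at LL (target: ((9*z)+(9*z))): ((((9*z)+(9*z))+((9+9)*6))+((9+9)*1)) -> (((9*(z+z))+((9+9)*6))+((9+9)*1))
Apply SIMPLIFY at LRL (target: (9+9)): (((9*(z+z))+((9+9)*6))+((9+9)*1)) -> (((9*(z+z))+(18*6))+((9+9)*1))

Answer: (((9*(z+z))+(18*6))+((9+9)*1))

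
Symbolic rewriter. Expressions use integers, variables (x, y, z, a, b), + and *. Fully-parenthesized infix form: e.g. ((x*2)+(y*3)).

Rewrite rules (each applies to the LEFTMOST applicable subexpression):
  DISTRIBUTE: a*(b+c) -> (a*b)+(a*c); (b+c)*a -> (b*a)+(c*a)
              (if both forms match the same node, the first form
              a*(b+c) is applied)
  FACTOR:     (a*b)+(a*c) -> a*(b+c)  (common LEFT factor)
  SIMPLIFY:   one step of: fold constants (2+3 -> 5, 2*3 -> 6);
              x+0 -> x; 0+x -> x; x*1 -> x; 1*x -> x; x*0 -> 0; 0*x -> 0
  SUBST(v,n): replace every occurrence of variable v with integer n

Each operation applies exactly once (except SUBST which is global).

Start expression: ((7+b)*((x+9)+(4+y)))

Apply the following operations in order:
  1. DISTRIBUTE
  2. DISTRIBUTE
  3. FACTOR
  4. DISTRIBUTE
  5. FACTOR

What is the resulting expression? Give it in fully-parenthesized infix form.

Start: ((7+b)*((x+9)+(4+y)))
Apply DISTRIBUTE at root (target: ((7+b)*((x+9)+(4+y)))): ((7+b)*((x+9)+(4+y))) -> (((7+b)*(x+9))+((7+b)*(4+y)))
Apply DISTRIBUTE at L (target: ((7+b)*(x+9))): (((7+b)*(x+9))+((7+b)*(4+y))) -> ((((7+b)*x)+((7+b)*9))+((7+b)*(4+y)))
Apply FACTOR at L (target: (((7+b)*x)+((7+b)*9))): ((((7+b)*x)+((7+b)*9))+((7+b)*(4+y))) -> (((7+b)*(x+9))+((7+b)*(4+y)))
Apply DISTRIBUTE at L (target: ((7+b)*(x+9))): (((7+b)*(x+9))+((7+b)*(4+y))) -> ((((7+b)*x)+((7+b)*9))+((7+b)*(4+y)))
Apply FACTOR at L (target: (((7+b)*x)+((7+b)*9))): ((((7+b)*x)+((7+b)*9))+((7+b)*(4+y))) -> (((7+b)*(x+9))+((7+b)*(4+y)))

Answer: (((7+b)*(x+9))+((7+b)*(4+y)))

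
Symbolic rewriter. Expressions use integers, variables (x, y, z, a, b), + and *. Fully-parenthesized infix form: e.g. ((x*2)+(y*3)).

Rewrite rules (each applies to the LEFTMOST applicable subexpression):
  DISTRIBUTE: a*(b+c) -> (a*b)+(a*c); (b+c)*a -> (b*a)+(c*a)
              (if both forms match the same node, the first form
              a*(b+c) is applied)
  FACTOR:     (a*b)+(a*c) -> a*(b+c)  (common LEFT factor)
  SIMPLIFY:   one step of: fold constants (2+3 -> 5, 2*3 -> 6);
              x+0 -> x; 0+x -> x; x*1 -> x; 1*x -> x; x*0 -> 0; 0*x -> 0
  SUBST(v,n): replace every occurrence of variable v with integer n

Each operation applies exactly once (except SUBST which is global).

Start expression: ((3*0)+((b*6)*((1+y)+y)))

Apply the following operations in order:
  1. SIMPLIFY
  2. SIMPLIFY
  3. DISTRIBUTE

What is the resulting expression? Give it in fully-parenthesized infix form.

Start: ((3*0)+((b*6)*((1+y)+y)))
Apply SIMPLIFY at L (target: (3*0)): ((3*0)+((b*6)*((1+y)+y))) -> (0+((b*6)*((1+y)+y)))
Apply SIMPLIFY at root (target: (0+((b*6)*((1+y)+y)))): (0+((b*6)*((1+y)+y))) -> ((b*6)*((1+y)+y))
Apply DISTRIBUTE at root (target: ((b*6)*((1+y)+y))): ((b*6)*((1+y)+y)) -> (((b*6)*(1+y))+((b*6)*y))

Answer: (((b*6)*(1+y))+((b*6)*y))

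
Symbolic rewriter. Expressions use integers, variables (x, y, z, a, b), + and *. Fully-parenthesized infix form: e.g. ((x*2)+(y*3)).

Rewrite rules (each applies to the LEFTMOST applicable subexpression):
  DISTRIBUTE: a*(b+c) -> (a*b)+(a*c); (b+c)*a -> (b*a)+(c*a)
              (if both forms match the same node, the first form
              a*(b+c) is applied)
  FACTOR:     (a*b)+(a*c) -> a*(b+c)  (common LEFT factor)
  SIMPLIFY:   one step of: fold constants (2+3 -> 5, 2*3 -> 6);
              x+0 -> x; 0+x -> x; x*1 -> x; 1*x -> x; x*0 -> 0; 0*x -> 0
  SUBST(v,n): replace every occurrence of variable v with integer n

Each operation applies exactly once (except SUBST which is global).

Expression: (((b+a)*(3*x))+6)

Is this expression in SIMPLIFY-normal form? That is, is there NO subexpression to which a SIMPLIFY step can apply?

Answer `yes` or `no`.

Answer: yes

Derivation:
Expression: (((b+a)*(3*x))+6)
Scanning for simplifiable subexpressions (pre-order)...
  at root: (((b+a)*(3*x))+6) (not simplifiable)
  at L: ((b+a)*(3*x)) (not simplifiable)
  at LL: (b+a) (not simplifiable)
  at LR: (3*x) (not simplifiable)
Result: no simplifiable subexpression found -> normal form.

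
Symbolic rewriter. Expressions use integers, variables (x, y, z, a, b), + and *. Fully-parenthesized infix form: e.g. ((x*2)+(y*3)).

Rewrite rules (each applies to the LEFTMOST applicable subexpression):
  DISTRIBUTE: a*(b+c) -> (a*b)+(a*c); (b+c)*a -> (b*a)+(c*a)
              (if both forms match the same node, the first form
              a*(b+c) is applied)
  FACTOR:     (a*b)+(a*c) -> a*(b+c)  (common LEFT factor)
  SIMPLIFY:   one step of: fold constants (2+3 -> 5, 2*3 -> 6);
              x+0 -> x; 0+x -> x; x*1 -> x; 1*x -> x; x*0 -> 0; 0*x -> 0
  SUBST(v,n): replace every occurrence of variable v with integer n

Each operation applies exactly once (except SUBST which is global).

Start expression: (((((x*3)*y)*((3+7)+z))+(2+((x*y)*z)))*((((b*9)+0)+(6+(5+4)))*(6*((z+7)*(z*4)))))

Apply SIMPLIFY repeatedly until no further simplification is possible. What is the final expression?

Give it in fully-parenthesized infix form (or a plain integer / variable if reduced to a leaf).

Answer: (((((x*3)*y)*(10+z))+(2+((x*y)*z)))*(((b*9)+15)*(6*((z+7)*(z*4)))))

Derivation:
Start: (((((x*3)*y)*((3+7)+z))+(2+((x*y)*z)))*((((b*9)+0)+(6+(5+4)))*(6*((z+7)*(z*4)))))
Step 1: at LLRL: (3+7) -> 10; overall: (((((x*3)*y)*((3+7)+z))+(2+((x*y)*z)))*((((b*9)+0)+(6+(5+4)))*(6*((z+7)*(z*4))))) -> (((((x*3)*y)*(10+z))+(2+((x*y)*z)))*((((b*9)+0)+(6+(5+4)))*(6*((z+7)*(z*4)))))
Step 2: at RLL: ((b*9)+0) -> (b*9); overall: (((((x*3)*y)*(10+z))+(2+((x*y)*z)))*((((b*9)+0)+(6+(5+4)))*(6*((z+7)*(z*4))))) -> (((((x*3)*y)*(10+z))+(2+((x*y)*z)))*(((b*9)+(6+(5+4)))*(6*((z+7)*(z*4)))))
Step 3: at RLRR: (5+4) -> 9; overall: (((((x*3)*y)*(10+z))+(2+((x*y)*z)))*(((b*9)+(6+(5+4)))*(6*((z+7)*(z*4))))) -> (((((x*3)*y)*(10+z))+(2+((x*y)*z)))*(((b*9)+(6+9))*(6*((z+7)*(z*4)))))
Step 4: at RLR: (6+9) -> 15; overall: (((((x*3)*y)*(10+z))+(2+((x*y)*z)))*(((b*9)+(6+9))*(6*((z+7)*(z*4))))) -> (((((x*3)*y)*(10+z))+(2+((x*y)*z)))*(((b*9)+15)*(6*((z+7)*(z*4)))))
Fixed point: (((((x*3)*y)*(10+z))+(2+((x*y)*z)))*(((b*9)+15)*(6*((z+7)*(z*4)))))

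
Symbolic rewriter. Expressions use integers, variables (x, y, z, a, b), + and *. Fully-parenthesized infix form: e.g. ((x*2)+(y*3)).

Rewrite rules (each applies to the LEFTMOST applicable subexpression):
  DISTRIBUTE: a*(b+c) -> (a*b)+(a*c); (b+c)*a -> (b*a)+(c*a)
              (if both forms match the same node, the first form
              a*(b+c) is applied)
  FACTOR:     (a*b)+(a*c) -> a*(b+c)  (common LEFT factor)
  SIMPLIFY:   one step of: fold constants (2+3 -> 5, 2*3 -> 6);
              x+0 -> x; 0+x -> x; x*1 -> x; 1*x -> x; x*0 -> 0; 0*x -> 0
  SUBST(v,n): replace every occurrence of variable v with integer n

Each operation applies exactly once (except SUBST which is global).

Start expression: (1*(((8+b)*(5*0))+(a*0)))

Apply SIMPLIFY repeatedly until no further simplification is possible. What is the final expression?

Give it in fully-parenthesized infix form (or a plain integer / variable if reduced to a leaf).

Answer: 0

Derivation:
Start: (1*(((8+b)*(5*0))+(a*0)))
Step 1: at root: (1*(((8+b)*(5*0))+(a*0))) -> (((8+b)*(5*0))+(a*0)); overall: (1*(((8+b)*(5*0))+(a*0))) -> (((8+b)*(5*0))+(a*0))
Step 2: at LR: (5*0) -> 0; overall: (((8+b)*(5*0))+(a*0)) -> (((8+b)*0)+(a*0))
Step 3: at L: ((8+b)*0) -> 0; overall: (((8+b)*0)+(a*0)) -> (0+(a*0))
Step 4: at root: (0+(a*0)) -> (a*0); overall: (0+(a*0)) -> (a*0)
Step 5: at root: (a*0) -> 0; overall: (a*0) -> 0
Fixed point: 0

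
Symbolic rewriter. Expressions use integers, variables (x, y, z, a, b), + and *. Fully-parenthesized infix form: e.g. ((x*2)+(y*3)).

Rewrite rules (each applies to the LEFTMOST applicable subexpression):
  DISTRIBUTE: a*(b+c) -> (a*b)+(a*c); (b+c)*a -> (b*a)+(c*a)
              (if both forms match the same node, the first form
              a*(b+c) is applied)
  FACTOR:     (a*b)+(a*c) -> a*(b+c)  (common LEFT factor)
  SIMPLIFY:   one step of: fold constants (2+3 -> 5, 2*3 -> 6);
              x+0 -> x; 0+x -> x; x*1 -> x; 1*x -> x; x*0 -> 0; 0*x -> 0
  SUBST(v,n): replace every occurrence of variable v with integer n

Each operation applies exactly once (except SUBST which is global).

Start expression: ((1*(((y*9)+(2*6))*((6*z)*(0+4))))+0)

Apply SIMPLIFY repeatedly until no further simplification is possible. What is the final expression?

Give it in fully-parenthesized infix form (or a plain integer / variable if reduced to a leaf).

Answer: (((y*9)+12)*((6*z)*4))

Derivation:
Start: ((1*(((y*9)+(2*6))*((6*z)*(0+4))))+0)
Step 1: at root: ((1*(((y*9)+(2*6))*((6*z)*(0+4))))+0) -> (1*(((y*9)+(2*6))*((6*z)*(0+4)))); overall: ((1*(((y*9)+(2*6))*((6*z)*(0+4))))+0) -> (1*(((y*9)+(2*6))*((6*z)*(0+4))))
Step 2: at root: (1*(((y*9)+(2*6))*((6*z)*(0+4)))) -> (((y*9)+(2*6))*((6*z)*(0+4))); overall: (1*(((y*9)+(2*6))*((6*z)*(0+4)))) -> (((y*9)+(2*6))*((6*z)*(0+4)))
Step 3: at LR: (2*6) -> 12; overall: (((y*9)+(2*6))*((6*z)*(0+4))) -> (((y*9)+12)*((6*z)*(0+4)))
Step 4: at RR: (0+4) -> 4; overall: (((y*9)+12)*((6*z)*(0+4))) -> (((y*9)+12)*((6*z)*4))
Fixed point: (((y*9)+12)*((6*z)*4))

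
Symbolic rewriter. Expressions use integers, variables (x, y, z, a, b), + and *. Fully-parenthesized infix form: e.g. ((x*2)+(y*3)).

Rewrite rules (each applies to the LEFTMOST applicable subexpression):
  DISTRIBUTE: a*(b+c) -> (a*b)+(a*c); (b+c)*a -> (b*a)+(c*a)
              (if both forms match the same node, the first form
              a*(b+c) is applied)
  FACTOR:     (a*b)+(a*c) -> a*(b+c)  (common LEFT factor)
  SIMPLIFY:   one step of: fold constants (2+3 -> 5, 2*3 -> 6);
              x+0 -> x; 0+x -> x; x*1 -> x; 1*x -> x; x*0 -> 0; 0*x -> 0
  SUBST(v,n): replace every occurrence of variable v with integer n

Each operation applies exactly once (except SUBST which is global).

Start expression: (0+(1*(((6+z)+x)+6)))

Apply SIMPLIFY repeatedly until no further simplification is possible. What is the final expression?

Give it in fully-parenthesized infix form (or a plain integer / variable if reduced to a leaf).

Start: (0+(1*(((6+z)+x)+6)))
Step 1: at root: (0+(1*(((6+z)+x)+6))) -> (1*(((6+z)+x)+6)); overall: (0+(1*(((6+z)+x)+6))) -> (1*(((6+z)+x)+6))
Step 2: at root: (1*(((6+z)+x)+6)) -> (((6+z)+x)+6); overall: (1*(((6+z)+x)+6)) -> (((6+z)+x)+6)
Fixed point: (((6+z)+x)+6)

Answer: (((6+z)+x)+6)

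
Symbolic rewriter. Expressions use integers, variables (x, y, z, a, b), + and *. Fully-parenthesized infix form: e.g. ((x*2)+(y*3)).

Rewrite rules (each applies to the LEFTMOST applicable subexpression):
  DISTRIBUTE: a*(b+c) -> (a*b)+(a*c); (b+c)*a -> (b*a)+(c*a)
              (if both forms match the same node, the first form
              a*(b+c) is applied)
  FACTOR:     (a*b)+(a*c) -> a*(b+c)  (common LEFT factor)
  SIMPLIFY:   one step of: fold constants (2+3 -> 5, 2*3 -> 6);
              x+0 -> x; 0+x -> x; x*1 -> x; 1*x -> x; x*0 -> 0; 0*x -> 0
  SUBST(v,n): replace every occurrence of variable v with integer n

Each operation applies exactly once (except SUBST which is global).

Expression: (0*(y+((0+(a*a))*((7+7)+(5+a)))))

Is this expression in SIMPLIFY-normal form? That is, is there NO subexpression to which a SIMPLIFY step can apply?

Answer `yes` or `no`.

Answer: no

Derivation:
Expression: (0*(y+((0+(a*a))*((7+7)+(5+a)))))
Scanning for simplifiable subexpressions (pre-order)...
  at root: (0*(y+((0+(a*a))*((7+7)+(5+a))))) (SIMPLIFIABLE)
  at R: (y+((0+(a*a))*((7+7)+(5+a)))) (not simplifiable)
  at RR: ((0+(a*a))*((7+7)+(5+a))) (not simplifiable)
  at RRL: (0+(a*a)) (SIMPLIFIABLE)
  at RRLR: (a*a) (not simplifiable)
  at RRR: ((7+7)+(5+a)) (not simplifiable)
  at RRRL: (7+7) (SIMPLIFIABLE)
  at RRRR: (5+a) (not simplifiable)
Found simplifiable subexpr at path root: (0*(y+((0+(a*a))*((7+7)+(5+a)))))
One SIMPLIFY step would give: 0
-> NOT in normal form.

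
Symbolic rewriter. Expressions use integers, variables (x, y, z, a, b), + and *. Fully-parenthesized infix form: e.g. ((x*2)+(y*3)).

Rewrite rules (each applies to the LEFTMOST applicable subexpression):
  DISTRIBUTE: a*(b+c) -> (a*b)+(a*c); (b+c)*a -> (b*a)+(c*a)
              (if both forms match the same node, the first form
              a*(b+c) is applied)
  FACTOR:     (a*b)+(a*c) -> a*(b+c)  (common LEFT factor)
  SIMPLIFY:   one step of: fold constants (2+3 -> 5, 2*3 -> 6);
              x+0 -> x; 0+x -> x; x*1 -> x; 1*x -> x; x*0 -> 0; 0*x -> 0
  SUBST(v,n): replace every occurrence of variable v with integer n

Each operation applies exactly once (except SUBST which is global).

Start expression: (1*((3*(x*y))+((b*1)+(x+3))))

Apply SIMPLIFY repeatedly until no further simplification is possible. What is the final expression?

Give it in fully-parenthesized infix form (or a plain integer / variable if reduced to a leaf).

Start: (1*((3*(x*y))+((b*1)+(x+3))))
Step 1: at root: (1*((3*(x*y))+((b*1)+(x+3)))) -> ((3*(x*y))+((b*1)+(x+3))); overall: (1*((3*(x*y))+((b*1)+(x+3)))) -> ((3*(x*y))+((b*1)+(x+3)))
Step 2: at RL: (b*1) -> b; overall: ((3*(x*y))+((b*1)+(x+3))) -> ((3*(x*y))+(b+(x+3)))
Fixed point: ((3*(x*y))+(b+(x+3)))

Answer: ((3*(x*y))+(b+(x+3)))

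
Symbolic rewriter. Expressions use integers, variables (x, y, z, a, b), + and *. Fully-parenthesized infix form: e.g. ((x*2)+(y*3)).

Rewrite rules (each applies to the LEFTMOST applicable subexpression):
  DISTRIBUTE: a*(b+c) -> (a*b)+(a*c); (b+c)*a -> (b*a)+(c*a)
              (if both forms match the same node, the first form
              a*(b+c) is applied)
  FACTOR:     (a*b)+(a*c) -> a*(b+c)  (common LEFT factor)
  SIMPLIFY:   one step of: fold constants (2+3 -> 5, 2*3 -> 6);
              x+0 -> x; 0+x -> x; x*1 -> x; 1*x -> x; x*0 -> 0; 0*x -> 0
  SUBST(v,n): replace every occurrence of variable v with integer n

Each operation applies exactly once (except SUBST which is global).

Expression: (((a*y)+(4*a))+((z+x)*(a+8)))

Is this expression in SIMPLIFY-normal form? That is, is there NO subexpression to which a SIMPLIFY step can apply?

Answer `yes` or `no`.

Expression: (((a*y)+(4*a))+((z+x)*(a+8)))
Scanning for simplifiable subexpressions (pre-order)...
  at root: (((a*y)+(4*a))+((z+x)*(a+8))) (not simplifiable)
  at L: ((a*y)+(4*a)) (not simplifiable)
  at LL: (a*y) (not simplifiable)
  at LR: (4*a) (not simplifiable)
  at R: ((z+x)*(a+8)) (not simplifiable)
  at RL: (z+x) (not simplifiable)
  at RR: (a+8) (not simplifiable)
Result: no simplifiable subexpression found -> normal form.

Answer: yes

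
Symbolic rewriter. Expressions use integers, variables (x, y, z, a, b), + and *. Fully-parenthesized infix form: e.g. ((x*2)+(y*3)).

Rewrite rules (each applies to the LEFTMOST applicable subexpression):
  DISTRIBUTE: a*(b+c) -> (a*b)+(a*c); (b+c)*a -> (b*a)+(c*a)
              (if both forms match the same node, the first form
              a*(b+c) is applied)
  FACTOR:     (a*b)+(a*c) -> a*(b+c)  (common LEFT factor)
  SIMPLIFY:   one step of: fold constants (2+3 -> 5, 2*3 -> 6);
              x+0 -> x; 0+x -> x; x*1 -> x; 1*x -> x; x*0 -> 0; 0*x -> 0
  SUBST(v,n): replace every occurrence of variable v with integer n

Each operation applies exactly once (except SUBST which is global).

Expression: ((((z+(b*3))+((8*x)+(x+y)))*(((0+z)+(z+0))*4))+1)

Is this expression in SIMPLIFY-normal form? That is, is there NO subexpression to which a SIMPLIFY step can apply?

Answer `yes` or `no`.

Expression: ((((z+(b*3))+((8*x)+(x+y)))*(((0+z)+(z+0))*4))+1)
Scanning for simplifiable subexpressions (pre-order)...
  at root: ((((z+(b*3))+((8*x)+(x+y)))*(((0+z)+(z+0))*4))+1) (not simplifiable)
  at L: (((z+(b*3))+((8*x)+(x+y)))*(((0+z)+(z+0))*4)) (not simplifiable)
  at LL: ((z+(b*3))+((8*x)+(x+y))) (not simplifiable)
  at LLL: (z+(b*3)) (not simplifiable)
  at LLLR: (b*3) (not simplifiable)
  at LLR: ((8*x)+(x+y)) (not simplifiable)
  at LLRL: (8*x) (not simplifiable)
  at LLRR: (x+y) (not simplifiable)
  at LR: (((0+z)+(z+0))*4) (not simplifiable)
  at LRL: ((0+z)+(z+0)) (not simplifiable)
  at LRLL: (0+z) (SIMPLIFIABLE)
  at LRLR: (z+0) (SIMPLIFIABLE)
Found simplifiable subexpr at path LRLL: (0+z)
One SIMPLIFY step would give: ((((z+(b*3))+((8*x)+(x+y)))*((z+(z+0))*4))+1)
-> NOT in normal form.

Answer: no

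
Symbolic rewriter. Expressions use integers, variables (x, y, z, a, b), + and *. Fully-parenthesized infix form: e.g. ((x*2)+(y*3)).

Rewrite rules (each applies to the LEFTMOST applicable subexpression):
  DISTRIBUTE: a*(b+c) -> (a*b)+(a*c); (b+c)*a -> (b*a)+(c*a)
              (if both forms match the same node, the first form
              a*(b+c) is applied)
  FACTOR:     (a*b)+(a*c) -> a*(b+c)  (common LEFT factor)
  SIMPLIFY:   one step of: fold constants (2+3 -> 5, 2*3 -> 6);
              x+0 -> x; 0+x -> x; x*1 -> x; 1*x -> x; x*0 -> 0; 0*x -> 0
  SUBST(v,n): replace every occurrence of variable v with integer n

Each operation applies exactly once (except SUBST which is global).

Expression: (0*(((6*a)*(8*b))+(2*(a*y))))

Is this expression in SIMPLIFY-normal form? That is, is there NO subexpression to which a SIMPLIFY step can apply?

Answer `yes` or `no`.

Expression: (0*(((6*a)*(8*b))+(2*(a*y))))
Scanning for simplifiable subexpressions (pre-order)...
  at root: (0*(((6*a)*(8*b))+(2*(a*y)))) (SIMPLIFIABLE)
  at R: (((6*a)*(8*b))+(2*(a*y))) (not simplifiable)
  at RL: ((6*a)*(8*b)) (not simplifiable)
  at RLL: (6*a) (not simplifiable)
  at RLR: (8*b) (not simplifiable)
  at RR: (2*(a*y)) (not simplifiable)
  at RRR: (a*y) (not simplifiable)
Found simplifiable subexpr at path root: (0*(((6*a)*(8*b))+(2*(a*y))))
One SIMPLIFY step would give: 0
-> NOT in normal form.

Answer: no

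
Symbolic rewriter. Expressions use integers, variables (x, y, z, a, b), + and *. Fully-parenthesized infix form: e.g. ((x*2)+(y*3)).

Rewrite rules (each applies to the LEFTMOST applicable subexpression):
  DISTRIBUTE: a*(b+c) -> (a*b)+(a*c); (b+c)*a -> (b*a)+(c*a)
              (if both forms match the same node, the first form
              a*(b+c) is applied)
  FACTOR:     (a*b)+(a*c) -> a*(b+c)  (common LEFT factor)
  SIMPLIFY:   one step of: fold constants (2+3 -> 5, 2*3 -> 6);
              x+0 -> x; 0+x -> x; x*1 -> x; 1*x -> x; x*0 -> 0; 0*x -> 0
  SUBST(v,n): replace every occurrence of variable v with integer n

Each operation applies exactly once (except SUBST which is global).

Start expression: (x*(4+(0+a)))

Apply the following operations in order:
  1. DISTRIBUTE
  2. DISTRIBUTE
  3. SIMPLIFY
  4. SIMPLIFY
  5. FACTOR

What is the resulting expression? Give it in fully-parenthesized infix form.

Answer: (x*(4+a))

Derivation:
Start: (x*(4+(0+a)))
Apply DISTRIBUTE at root (target: (x*(4+(0+a)))): (x*(4+(0+a))) -> ((x*4)+(x*(0+a)))
Apply DISTRIBUTE at R (target: (x*(0+a))): ((x*4)+(x*(0+a))) -> ((x*4)+((x*0)+(x*a)))
Apply SIMPLIFY at RL (target: (x*0)): ((x*4)+((x*0)+(x*a))) -> ((x*4)+(0+(x*a)))
Apply SIMPLIFY at R (target: (0+(x*a))): ((x*4)+(0+(x*a))) -> ((x*4)+(x*a))
Apply FACTOR at root (target: ((x*4)+(x*a))): ((x*4)+(x*a)) -> (x*(4+a))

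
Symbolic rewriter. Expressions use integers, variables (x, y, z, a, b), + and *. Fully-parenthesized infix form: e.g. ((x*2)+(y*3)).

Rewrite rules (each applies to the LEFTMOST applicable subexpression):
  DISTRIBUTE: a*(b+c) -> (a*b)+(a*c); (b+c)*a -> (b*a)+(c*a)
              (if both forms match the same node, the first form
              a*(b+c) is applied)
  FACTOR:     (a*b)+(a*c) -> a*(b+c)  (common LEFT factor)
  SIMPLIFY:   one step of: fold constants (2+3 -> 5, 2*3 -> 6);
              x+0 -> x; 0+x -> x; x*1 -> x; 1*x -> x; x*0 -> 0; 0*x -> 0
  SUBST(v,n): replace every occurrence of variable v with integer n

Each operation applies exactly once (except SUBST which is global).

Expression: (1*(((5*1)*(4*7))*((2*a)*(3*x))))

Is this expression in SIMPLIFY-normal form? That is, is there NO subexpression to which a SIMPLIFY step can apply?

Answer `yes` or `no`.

Expression: (1*(((5*1)*(4*7))*((2*a)*(3*x))))
Scanning for simplifiable subexpressions (pre-order)...
  at root: (1*(((5*1)*(4*7))*((2*a)*(3*x)))) (SIMPLIFIABLE)
  at R: (((5*1)*(4*7))*((2*a)*(3*x))) (not simplifiable)
  at RL: ((5*1)*(4*7)) (not simplifiable)
  at RLL: (5*1) (SIMPLIFIABLE)
  at RLR: (4*7) (SIMPLIFIABLE)
  at RR: ((2*a)*(3*x)) (not simplifiable)
  at RRL: (2*a) (not simplifiable)
  at RRR: (3*x) (not simplifiable)
Found simplifiable subexpr at path root: (1*(((5*1)*(4*7))*((2*a)*(3*x))))
One SIMPLIFY step would give: (((5*1)*(4*7))*((2*a)*(3*x)))
-> NOT in normal form.

Answer: no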